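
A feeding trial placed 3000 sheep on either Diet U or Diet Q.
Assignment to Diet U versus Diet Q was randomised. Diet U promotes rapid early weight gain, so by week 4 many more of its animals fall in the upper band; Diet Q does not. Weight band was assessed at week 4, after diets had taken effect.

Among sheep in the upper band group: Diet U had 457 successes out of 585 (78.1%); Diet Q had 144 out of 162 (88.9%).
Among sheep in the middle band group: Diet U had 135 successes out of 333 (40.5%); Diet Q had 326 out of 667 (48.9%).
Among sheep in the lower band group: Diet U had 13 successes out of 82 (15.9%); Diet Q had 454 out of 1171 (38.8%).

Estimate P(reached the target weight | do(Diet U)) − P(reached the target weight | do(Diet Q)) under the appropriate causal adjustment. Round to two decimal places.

The stratified and pooled comparisons disagree (Diet Q wins within each week-4 weight band; Diet U wins overall), so the answer turns on the causal role of week-4 weight band.
Week-4 weight band is recorded after the diet and is itself shifted by it — it sits on the causal path from diet to outcome. Conditioning on a mediator would strip out part of the effect we want; the pooled comparison gives the total causal effect.
The causal difference is the pooled difference: 0.605 − 0.462 = +0.143.

+0.14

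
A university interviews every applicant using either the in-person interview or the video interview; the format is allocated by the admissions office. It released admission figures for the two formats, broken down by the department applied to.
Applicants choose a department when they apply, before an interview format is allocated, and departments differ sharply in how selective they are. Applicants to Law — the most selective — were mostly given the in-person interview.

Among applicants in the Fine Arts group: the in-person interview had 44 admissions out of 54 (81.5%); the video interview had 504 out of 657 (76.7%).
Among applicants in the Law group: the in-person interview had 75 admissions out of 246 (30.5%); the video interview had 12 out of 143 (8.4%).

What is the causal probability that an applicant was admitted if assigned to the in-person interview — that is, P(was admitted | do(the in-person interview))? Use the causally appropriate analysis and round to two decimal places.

0.63

Nothing the interview format does changes department; the imbalance is an allocation artefact. With department also predicting the outcome, the pooled figure is confounded, and the within-stratum comparison is the causal one.
Standardising the in-person interview to the population department mix: 0.646·44/54 + 0.354·75/246 = 0.634.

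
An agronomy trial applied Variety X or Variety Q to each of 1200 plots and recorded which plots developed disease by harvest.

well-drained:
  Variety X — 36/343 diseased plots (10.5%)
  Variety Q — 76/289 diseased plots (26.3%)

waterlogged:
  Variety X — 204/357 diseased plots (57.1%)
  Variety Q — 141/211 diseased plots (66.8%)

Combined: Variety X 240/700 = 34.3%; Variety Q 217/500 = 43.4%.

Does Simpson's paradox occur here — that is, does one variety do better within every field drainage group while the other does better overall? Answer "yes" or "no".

no

Within each field drainage level (well-drained 10.5% vs 26.3%; waterlogged 57.1% vs 66.8%), Variety X has the lower rate every time. Pooled: 34.3% vs 43.4% — Variety X has the lower rate overall. They agree.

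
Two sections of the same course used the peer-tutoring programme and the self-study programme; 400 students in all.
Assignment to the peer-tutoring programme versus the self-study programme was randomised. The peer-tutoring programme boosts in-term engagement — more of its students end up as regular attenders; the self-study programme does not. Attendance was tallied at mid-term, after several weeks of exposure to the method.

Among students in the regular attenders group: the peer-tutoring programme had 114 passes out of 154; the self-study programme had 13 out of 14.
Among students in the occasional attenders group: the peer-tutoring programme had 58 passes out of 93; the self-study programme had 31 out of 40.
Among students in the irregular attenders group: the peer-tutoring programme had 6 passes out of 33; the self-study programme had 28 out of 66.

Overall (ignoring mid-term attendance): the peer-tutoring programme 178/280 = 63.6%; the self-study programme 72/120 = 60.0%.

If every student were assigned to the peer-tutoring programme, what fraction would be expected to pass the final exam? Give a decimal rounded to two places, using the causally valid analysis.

0.64

Mid-term attendance lies on the pathway teaching method → mid-term attendance → outcome, so adjusting for it blocks the indirect effect. For the total causal effect of teaching method, use the unadjusted pooled rates.
So P(outcome | do(the peer-tutoring programme)) is just the pooled rate for the peer-tutoring programme: 178/280 = 0.636.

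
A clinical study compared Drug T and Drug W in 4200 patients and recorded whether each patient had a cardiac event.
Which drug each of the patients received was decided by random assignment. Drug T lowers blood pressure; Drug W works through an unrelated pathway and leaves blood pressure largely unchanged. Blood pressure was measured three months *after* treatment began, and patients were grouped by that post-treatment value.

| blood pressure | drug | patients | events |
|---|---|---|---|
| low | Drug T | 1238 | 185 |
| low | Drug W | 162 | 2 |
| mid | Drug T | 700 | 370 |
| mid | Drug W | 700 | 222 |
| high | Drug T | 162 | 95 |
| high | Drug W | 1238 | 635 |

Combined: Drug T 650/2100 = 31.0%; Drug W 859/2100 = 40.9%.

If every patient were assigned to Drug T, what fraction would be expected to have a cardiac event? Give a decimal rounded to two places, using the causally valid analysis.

The blood pressure-specific comparison favours Drug W throughout, but the pooled figures favour Drug T. The question is whether to condition on blood pressure.
The distribution of blood pressure is itself part of what the drug does — it is an intermediate outcome. Holding it fixed would remove that part of the effect; the total effect is the pooled difference.
So P(outcome | do(Drug T)) is just the pooled rate for Drug T: 650/2100 = 0.310.

0.31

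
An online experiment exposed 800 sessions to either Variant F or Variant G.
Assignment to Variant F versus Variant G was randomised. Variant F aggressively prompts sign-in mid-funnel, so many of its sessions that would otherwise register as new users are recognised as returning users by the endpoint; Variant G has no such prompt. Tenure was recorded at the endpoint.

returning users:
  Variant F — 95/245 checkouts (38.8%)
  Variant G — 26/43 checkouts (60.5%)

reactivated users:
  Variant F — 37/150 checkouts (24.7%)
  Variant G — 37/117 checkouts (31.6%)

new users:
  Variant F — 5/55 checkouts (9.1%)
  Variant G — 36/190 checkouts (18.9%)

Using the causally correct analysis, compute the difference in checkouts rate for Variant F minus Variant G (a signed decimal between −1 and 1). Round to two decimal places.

Within every user tenure level Variant G has the higher rate, yet pooled Variant F does — Simpson's reversal.
User tenure lies on the pathway variant → user tenure → outcome, so adjusting for it blocks the indirect effect. For the total causal effect of variant, use the unadjusted pooled rates.
The causal difference is the pooled difference: 0.304 − 0.283 = +0.022.

+0.02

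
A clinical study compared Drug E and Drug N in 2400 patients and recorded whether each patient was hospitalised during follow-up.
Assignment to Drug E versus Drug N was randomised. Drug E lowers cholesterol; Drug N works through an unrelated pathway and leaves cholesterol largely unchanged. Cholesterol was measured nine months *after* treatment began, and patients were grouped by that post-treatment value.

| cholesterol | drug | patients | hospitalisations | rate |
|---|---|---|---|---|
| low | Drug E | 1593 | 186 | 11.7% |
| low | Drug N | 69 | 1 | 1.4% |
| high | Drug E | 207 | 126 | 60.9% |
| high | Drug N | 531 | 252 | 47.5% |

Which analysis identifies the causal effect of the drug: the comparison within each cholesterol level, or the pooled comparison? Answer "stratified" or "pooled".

pooled

Cholesterol lies on the pathway drug → cholesterol → outcome, so adjusting for it blocks the indirect effect. For the total causal effect of drug, use the unadjusted pooled rates.
Pooled: Drug E 17.3% vs Drug N 42.2%; Drug E is lower overall.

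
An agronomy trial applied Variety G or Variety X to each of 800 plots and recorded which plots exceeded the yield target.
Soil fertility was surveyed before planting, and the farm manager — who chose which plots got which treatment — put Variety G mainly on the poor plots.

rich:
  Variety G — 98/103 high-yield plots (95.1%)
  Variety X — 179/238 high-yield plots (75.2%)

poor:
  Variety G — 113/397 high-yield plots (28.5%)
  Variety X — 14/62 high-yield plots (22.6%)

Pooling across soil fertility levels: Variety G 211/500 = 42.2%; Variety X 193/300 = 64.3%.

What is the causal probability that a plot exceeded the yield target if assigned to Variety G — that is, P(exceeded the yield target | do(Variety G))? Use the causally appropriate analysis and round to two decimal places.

0.57

Since soil fertility is a pre-existing factor (not a product of the variety) and it affects the outcome on its own, it is a confounder. The stratified rates, not the pooled rate, identify the causal effect.
Standardising Variety G to the population soil fertility mix: 0.426·98/103 + 0.574·113/397 = 0.569.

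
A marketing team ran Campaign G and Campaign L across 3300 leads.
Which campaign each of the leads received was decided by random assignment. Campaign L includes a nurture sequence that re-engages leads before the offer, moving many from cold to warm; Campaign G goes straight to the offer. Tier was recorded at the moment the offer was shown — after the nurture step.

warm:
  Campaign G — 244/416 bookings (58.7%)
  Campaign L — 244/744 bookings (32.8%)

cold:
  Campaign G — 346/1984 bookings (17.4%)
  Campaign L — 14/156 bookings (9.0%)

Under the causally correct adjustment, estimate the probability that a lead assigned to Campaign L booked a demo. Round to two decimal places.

0.29

Engagement tier is recorded after the campaign and is itself shifted by it — it sits on the causal path from campaign to outcome. Conditioning on a mediator would strip out part of the effect we want; the pooled comparison gives the total causal effect.
So P(outcome | do(Campaign L)) is just the pooled rate for Campaign L: 258/900 = 0.287.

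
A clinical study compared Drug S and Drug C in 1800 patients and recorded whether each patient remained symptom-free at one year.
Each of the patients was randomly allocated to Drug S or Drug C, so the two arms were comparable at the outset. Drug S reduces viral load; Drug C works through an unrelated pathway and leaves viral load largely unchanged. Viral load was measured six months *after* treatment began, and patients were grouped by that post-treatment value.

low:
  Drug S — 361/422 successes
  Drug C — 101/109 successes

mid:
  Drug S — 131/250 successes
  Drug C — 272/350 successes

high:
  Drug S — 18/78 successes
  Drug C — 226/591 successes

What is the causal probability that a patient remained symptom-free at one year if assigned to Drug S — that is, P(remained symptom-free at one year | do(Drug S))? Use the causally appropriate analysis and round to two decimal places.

0.68

Viral load is recorded after the drug and is itself shifted by it — it sits on the causal path from drug to outcome. Conditioning on a mediator would strip out part of the effect we want; the pooled comparison gives the total causal effect.
So P(outcome | do(Drug S)) is just the pooled rate for Drug S: 510/750 = 0.680.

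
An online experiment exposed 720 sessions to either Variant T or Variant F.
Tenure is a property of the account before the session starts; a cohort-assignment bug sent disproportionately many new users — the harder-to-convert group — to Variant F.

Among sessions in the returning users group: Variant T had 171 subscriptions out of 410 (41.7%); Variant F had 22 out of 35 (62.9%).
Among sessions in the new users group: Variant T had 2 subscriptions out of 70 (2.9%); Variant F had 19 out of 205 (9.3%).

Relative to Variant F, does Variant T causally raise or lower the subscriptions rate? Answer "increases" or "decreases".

User tenure satisfies the back-door criterion: it is not a descendant of the variant, and it blocks the spurious path from variant to outcome. Adjusting for it (i.e., using the within-user tenure rates) gives the causal effect.
Within each level — returning users: 41.7% vs 62.9%; new users: 2.9% vs 9.3% — Variant F is higher every time.

decreases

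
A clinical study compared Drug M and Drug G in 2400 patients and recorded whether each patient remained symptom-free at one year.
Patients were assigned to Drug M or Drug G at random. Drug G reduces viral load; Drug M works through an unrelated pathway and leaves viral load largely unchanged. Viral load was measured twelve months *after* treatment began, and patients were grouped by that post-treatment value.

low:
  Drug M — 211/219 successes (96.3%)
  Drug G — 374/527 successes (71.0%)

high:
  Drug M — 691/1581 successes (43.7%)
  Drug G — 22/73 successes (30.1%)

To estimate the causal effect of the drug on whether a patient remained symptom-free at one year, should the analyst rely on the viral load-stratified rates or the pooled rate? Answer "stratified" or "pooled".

pooled

Drug M is higher inside every viral load stratum but Drug G is higher in aggregate. Whether to stratify depends on how viral load relates to the drug.
Viral load is downstream of the drug. One should not condition on a consequence of treatment, so the overall rates are the right comparison.
Pooled: Drug M 50.1% vs Drug G 66.0%; Drug G is higher overall.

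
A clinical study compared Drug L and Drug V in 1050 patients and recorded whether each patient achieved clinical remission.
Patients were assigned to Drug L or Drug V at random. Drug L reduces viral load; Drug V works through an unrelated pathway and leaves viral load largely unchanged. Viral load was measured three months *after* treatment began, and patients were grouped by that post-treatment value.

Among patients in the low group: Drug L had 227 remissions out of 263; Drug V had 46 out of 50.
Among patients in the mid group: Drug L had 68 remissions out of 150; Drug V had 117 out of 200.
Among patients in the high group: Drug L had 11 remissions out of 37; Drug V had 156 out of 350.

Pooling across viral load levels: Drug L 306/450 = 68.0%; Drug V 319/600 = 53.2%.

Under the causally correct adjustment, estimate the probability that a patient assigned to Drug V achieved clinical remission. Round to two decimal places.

Within every viral load level Drug V has the higher rate, yet pooled Drug L does — Simpson's reversal.
Viral load here is a post-treatment variable shaped by the drug; conditioning on it would introduce bias rather than remove it. The overall comparison is the causal one.
So P(outcome | do(Drug V)) is just the pooled rate for Drug V: 319/600 = 0.532.

0.53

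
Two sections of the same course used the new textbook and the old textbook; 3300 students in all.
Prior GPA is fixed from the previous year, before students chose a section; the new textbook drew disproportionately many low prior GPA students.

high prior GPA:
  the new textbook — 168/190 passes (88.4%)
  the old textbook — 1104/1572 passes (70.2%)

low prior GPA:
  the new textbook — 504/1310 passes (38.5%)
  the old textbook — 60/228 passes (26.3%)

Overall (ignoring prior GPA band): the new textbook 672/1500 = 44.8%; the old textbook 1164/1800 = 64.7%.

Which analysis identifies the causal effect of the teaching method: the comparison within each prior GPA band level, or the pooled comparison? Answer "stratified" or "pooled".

stratified

Since prior GPA band is a pre-existing factor (not a product of the teaching method) and it affects the outcome on its own, it is a confounder. The stratified rates, not the pooled rate, identify the causal effect.
Within each level — high prior GPA: 88.4% vs 70.2%; low prior GPA: 38.5% vs 26.3% — the new textbook is higher every time.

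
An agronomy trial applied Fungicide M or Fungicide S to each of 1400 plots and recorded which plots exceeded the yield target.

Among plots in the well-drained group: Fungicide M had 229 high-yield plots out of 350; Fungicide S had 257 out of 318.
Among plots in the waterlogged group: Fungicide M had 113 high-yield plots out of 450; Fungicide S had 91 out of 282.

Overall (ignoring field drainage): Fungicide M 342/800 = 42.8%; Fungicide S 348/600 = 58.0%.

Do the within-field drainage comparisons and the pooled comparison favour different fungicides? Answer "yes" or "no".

no

Within each field drainage level (well-drained 65.4% vs 80.8%; waterlogged 25.1% vs 32.3%), Fungicide S has the higher rate every time. Pooled: 42.8% vs 58.0% — Fungicide S has the higher rate overall. They agree.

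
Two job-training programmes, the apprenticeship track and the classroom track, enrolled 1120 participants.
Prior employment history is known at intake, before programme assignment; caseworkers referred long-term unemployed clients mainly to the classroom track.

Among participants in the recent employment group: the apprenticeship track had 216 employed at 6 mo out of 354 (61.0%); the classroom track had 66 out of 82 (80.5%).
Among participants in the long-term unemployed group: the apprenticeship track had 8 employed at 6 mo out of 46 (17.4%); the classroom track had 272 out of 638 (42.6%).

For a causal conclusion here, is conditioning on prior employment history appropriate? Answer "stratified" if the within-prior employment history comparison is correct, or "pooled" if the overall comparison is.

Since prior employment history is a pre-existing factor (not a product of the programme) and it affects the outcome on its own, it is a confounder. The stratified rates, not the pooled rate, identify the causal effect.
Within each level — recent employment: 61.0% vs 80.5%; long-term unemployed: 17.4% vs 42.6% — the classroom track is higher every time.

stratified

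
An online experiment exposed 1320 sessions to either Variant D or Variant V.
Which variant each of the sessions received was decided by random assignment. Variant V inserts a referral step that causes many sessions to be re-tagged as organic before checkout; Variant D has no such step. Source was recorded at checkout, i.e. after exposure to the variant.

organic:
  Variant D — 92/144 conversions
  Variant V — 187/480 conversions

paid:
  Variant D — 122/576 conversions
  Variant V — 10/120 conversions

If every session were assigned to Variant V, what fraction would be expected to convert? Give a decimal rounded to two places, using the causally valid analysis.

0.33

Stratifying would compare variants among sessions the variants themselves sorted into traffic source groups — a form of selection on an intermediate. The unconditioned pooled rates give the total causal effect.
So P(outcome | do(Variant V)) is just the pooled rate for Variant V: 197/600 = 0.328.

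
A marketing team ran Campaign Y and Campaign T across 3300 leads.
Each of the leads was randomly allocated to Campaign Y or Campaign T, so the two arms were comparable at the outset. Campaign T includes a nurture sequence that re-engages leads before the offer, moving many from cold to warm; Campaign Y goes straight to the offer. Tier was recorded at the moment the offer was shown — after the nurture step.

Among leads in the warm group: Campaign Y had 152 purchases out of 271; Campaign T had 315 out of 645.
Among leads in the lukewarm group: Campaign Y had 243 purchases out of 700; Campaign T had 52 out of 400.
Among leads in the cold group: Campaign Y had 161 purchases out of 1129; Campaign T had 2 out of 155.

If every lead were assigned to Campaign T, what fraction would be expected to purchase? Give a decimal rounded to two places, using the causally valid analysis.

Engagement tier is recorded after the campaign and is itself shifted by it — it sits on the causal path from campaign to outcome. Conditioning on a mediator would strip out part of the effect we want; the pooled comparison gives the total causal effect.
So P(outcome | do(Campaign T)) is just the pooled rate for Campaign T: 369/1200 = 0.307.

0.31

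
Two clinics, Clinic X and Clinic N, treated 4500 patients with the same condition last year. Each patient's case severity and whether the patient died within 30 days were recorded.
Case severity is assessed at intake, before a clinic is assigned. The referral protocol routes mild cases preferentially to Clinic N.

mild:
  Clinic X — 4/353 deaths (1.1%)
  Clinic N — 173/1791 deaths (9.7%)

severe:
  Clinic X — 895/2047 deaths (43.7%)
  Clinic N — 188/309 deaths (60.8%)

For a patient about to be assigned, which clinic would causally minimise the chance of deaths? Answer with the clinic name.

Here case severity is a common cause — it drives both which clinic a case falls under and the outcome. The crude comparison mixes populations; the stratum-specific rates are the causally relevant ones.
Within each level — mild: 1.1% vs 9.7%; severe: 43.7% vs 60.8% — Clinic X is lower every time.

Clinic X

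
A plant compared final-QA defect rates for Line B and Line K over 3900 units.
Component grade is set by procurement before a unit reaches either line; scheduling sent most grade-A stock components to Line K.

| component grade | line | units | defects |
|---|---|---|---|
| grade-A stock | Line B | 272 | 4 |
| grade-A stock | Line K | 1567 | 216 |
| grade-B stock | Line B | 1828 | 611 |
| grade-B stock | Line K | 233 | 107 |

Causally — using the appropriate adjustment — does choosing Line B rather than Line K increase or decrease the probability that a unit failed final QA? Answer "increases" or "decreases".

Since component grade is a pre-existing factor (not a product of the line) and it affects the outcome on its own, it is a confounder. The stratified rates, not the pooled rate, identify the causal effect.
Within each level — grade-A stock: 1.5% vs 13.8%; grade-B stock: 33.4% vs 45.9% — Line B is lower every time.

decreases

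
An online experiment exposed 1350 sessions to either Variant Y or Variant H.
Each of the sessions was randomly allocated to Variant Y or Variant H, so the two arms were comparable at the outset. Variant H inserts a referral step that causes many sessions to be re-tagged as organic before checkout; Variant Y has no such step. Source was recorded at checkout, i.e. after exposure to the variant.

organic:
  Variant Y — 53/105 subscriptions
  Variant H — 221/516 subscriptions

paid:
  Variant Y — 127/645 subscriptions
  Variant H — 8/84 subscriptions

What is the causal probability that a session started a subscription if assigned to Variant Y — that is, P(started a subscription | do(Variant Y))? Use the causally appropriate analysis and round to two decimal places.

0.24

The distribution of traffic source is itself part of what the variant does — it is an intermediate outcome. Holding it fixed would remove that part of the effect; the total effect is the pooled difference.
So P(outcome | do(Variant Y)) is just the pooled rate for Variant Y: 180/750 = 0.240.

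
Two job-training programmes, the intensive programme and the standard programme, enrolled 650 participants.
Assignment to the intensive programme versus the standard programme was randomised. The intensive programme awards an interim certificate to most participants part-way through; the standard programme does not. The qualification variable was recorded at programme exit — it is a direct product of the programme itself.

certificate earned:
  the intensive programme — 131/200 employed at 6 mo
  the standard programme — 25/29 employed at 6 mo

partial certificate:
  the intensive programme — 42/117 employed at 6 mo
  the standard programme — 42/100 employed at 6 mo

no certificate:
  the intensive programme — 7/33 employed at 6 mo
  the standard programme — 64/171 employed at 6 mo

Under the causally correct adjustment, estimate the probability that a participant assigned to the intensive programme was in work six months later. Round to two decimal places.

0.51

The qualification attained during the programme-specific comparison favours the standard programme throughout, but the pooled figures favour the intensive programme. The question is whether to condition on qualification attained during the programme.
Because the programme influences qualification attained during the programme, qualification attained during the programme is a post-treatment mediator, not a confounder. Stratifying on it would bias the estimate; the causal effect is the crude pooled difference.
So P(outcome | do(the intensive programme)) is just the pooled rate for the intensive programme: 180/350 = 0.514.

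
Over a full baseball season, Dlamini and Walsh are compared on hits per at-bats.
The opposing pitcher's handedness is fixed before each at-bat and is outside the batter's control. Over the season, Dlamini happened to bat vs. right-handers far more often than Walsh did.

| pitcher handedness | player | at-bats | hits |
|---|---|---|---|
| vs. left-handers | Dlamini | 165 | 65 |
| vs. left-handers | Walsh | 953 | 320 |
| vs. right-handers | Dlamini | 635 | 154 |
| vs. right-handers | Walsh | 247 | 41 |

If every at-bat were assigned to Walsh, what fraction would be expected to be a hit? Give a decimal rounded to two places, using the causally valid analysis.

Dlamini is higher inside every pitcher handedness stratum but Walsh is higher in aggregate. Whether to stratify depends on how pitcher handedness relates to the player.
Here pitcher handedness is a common cause — it drives both which player a case falls under and the outcome. The crude comparison mixes populations; the stratum-specific rates are the causally relevant ones.
Standardising Walsh to the population pitcher handedness mix: 0.559·320/953 + 0.441·41/247 = 0.261.

0.26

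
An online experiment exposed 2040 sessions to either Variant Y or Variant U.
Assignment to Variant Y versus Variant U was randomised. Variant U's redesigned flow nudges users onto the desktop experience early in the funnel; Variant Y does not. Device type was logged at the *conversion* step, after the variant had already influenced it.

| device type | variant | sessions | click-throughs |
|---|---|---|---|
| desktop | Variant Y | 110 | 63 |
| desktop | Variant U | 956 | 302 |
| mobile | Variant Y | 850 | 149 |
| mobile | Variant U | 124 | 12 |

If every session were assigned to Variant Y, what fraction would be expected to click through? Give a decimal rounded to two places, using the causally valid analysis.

Device type lies on the pathway variant → device type → outcome, so adjusting for it blocks the indirect effect. For the total causal effect of variant, use the unadjusted pooled rates.
So P(outcome | do(Variant Y)) is just the pooled rate for Variant Y: 212/960 = 0.221.

0.22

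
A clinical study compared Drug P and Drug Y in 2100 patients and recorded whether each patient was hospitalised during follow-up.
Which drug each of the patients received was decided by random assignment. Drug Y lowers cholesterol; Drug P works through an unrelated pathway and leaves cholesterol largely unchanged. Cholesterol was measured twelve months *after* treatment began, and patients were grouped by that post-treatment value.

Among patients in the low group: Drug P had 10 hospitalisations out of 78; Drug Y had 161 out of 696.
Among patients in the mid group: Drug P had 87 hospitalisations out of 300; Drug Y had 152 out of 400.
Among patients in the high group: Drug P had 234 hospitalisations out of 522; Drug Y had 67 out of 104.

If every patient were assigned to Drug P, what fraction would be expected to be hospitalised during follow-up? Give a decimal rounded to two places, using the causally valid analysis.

Cholesterol is downstream of the drug. One should not condition on a consequence of treatment, so the overall rates are the right comparison.
So P(outcome | do(Drug P)) is just the pooled rate for Drug P: 331/900 = 0.368.

0.37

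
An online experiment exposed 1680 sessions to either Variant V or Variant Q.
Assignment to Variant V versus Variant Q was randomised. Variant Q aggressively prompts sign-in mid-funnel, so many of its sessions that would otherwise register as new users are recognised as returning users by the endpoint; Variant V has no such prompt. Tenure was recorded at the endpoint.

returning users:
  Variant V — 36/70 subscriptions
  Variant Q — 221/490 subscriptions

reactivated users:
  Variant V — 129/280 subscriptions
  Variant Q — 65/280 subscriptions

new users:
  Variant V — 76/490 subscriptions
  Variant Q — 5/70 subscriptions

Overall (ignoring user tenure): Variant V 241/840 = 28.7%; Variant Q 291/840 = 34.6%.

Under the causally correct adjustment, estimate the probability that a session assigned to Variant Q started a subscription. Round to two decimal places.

The user tenure-specific comparison favours Variant V throughout, but the pooled figures favour Variant Q. The question is whether to condition on user tenure.
Stratifying would compare variants among sessions the variants themselves sorted into user tenure groups — a form of selection on an intermediate. The unconditioned pooled rates give the total causal effect.
So P(outcome | do(Variant Q)) is just the pooled rate for Variant Q: 291/840 = 0.346.

0.35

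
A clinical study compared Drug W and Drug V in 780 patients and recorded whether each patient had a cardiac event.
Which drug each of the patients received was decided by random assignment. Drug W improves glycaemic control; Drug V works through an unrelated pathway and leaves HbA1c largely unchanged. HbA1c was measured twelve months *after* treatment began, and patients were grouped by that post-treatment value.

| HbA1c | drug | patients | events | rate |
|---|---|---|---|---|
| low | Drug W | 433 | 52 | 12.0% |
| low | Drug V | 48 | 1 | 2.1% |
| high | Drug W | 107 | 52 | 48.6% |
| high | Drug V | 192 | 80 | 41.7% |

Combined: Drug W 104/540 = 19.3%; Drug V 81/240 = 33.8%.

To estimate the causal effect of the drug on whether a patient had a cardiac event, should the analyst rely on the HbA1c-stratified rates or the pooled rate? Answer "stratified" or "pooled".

pooled

HbA1c is recorded after the drug and is itself shifted by it — it sits on the causal path from drug to outcome. Conditioning on a mediator would strip out part of the effect we want; the pooled comparison gives the total causal effect.
Pooled: Drug W 19.3% vs Drug V 33.8%; Drug W is lower overall.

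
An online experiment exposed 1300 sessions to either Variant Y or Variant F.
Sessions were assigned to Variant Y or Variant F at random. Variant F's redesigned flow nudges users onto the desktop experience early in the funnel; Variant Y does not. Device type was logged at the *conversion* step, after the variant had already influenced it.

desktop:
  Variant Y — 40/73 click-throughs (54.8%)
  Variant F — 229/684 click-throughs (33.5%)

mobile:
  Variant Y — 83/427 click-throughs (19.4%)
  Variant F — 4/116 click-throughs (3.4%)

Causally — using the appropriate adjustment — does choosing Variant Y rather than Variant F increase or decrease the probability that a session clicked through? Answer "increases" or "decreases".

Variant Y is higher inside every device type stratum but Variant F is higher in aggregate. Whether to stratify depends on how device type relates to the variant.
Because the variant influences device type, device type is a post-treatment mediator, not a confounder. Stratifying on it would bias the estimate; the causal effect is the crude pooled difference.
Pooled: Variant Y 24.6% vs Variant F 29.1%; Variant F is higher overall.

decreases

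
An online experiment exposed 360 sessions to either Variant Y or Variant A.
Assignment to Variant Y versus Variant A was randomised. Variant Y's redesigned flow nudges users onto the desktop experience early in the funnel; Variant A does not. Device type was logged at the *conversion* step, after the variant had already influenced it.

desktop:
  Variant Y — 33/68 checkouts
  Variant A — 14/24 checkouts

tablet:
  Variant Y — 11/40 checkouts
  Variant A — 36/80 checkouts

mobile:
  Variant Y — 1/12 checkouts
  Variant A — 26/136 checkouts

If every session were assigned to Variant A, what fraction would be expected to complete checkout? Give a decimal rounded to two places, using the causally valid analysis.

0.32

Stratifying would compare variants among sessions the variants themselves sorted into device type groups — a form of selection on an intermediate. The unconditioned pooled rates give the total causal effect.
So P(outcome | do(Variant A)) is just the pooled rate for Variant A: 76/240 = 0.317.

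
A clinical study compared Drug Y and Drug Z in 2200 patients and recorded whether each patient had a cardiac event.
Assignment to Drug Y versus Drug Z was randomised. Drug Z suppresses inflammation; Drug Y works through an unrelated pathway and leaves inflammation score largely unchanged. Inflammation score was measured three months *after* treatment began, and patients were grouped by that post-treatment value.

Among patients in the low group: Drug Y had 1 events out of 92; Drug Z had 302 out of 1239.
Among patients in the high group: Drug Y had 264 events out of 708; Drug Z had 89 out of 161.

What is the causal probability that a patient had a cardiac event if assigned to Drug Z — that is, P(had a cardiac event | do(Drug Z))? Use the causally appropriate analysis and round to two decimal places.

The stratified and pooled comparisons disagree (Drug Y wins within each inflammation score; Drug Z wins overall), so the answer turns on the causal role of inflammation score.
Inflammation score is downstream of the drug. One should not condition on a consequence of treatment, so the overall rates are the right comparison.
So P(outcome | do(Drug Z)) is just the pooled rate for Drug Z: 391/1400 = 0.279.

0.28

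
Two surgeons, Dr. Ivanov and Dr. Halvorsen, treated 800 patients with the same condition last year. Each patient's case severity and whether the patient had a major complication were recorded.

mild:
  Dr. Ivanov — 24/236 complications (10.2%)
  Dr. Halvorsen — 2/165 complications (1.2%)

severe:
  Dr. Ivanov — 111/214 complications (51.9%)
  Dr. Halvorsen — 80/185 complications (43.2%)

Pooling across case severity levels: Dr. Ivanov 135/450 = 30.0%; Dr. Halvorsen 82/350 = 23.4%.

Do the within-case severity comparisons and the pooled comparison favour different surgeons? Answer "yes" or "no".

no

Within each case severity level (mild 10.2% vs 1.2%; severe 51.9% vs 43.2%), Dr. Halvorsen has the lower rate every time. Pooled: 30.0% vs 23.4% — Dr. Halvorsen has the lower rate overall. They agree.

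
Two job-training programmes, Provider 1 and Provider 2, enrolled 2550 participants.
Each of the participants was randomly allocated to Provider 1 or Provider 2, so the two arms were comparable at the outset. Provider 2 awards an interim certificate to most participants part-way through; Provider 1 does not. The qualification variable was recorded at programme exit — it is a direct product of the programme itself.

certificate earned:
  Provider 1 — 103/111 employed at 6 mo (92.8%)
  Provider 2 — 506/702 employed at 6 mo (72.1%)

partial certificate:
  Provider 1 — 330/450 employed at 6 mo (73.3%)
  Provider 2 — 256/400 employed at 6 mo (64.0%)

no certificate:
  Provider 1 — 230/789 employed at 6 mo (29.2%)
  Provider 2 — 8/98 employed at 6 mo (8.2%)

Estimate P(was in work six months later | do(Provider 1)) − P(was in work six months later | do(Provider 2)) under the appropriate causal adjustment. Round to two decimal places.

Because the programme influences qualification attained during the programme, qualification attained during the programme is a post-treatment mediator, not a confounder. Stratifying on it would bias the estimate; the causal effect is the crude pooled difference.
The causal difference is the pooled difference: 0.491 − 0.642 = -0.151.

-0.15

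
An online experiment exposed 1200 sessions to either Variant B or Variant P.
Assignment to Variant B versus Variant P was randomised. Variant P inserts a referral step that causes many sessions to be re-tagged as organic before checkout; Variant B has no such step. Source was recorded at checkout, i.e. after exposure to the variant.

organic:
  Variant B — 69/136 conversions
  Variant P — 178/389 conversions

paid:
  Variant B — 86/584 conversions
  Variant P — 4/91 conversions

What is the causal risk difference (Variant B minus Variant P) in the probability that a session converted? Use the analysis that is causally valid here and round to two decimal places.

Variant B is higher inside every traffic source stratum but Variant P is higher in aggregate. Whether to stratify depends on how traffic source relates to the variant.
Because the variant influences traffic source, traffic source is a post-treatment mediator, not a confounder. Stratifying on it would bias the estimate; the causal effect is the crude pooled difference.
The causal difference is the pooled difference: 0.215 − 0.379 = -0.164.

-0.16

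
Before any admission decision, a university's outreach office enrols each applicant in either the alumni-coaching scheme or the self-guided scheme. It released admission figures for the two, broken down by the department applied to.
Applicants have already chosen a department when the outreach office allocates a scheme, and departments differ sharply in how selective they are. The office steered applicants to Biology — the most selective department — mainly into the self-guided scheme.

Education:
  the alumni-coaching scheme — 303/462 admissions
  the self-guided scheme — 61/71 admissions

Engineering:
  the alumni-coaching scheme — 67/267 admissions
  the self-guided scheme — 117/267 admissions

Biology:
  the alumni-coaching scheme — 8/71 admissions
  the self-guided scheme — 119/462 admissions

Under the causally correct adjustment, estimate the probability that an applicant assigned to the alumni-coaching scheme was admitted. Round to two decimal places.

The stratified and pooled comparisons disagree (the self-guided scheme wins within each department; the alumni-coaching scheme wins overall), so the answer turns on the causal role of department.
Nothing the outreach scheme does changes department; the imbalance is an allocation artefact. With department also predicting the outcome, the pooled figure is confounded, and the within-stratum comparison is the causal one.
Standardising the alumni-coaching scheme to the population department mix: 0.333·303/462 + 0.334·67/267 + 0.333·8/71 = 0.340.

0.34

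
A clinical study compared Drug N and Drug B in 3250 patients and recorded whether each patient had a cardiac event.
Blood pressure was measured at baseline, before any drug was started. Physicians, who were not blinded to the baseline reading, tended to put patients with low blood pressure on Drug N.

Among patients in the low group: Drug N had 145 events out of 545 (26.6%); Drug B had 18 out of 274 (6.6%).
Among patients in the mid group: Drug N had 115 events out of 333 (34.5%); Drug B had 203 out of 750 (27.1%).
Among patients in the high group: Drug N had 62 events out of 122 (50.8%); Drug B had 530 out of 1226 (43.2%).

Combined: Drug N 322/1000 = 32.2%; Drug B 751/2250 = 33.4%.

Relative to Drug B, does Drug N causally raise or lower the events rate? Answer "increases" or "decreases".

Drug B is lower inside every blood pressure stratum but Drug N is lower in aggregate. Whether to stratify depends on how blood pressure relates to the drug.
The imbalance in blood pressure arose from how patients were allocated, not from anything the drug did; and blood pressure independently affects the outcome. The pooled gap is confounded — condition on blood pressure.
Within each level — low: 26.6% vs 6.6%; mid: 34.5% vs 27.1%; high: 50.8% vs 43.2% — Drug B is lower every time.

increases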